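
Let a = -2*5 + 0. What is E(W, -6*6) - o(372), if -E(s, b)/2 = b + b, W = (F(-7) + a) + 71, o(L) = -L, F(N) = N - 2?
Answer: 516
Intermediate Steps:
a = -10 (a = -10 + 0 = -10)
F(N) = -2 + N
W = 52 (W = ((-2 - 7) - 10) + 71 = (-9 - 10) + 71 = -19 + 71 = 52)
E(s, b) = -4*b (E(s, b) = -2*(b + b) = -4*b)
E(W, -6*6) - o(372) = -(-24)*6 - (-1)*372 = -4*(-36) - 1*(-372) = 144 + 372 = 516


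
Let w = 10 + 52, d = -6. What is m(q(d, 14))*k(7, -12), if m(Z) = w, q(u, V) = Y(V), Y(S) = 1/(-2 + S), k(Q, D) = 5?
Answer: 310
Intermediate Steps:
w = 62
q(u, V) = 1/(-2 + V)
m(Z) = 62
m(q(d, 14))*k(7, -12) = 62*5 = 310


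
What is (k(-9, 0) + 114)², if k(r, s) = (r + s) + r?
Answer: 9216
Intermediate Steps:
k(r, s) = s + 2*r
(k(-9, 0) + 114)² = ((0 + 2*(-9)) + 114)² = ((0 - 18) + 114)² = (-18 + 114)² = 96² = 9216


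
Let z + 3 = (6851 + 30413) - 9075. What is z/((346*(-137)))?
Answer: -14093/23701 ≈ -0.59462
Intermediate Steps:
z = 28186 (z = -3 + ((6851 + 30413) - 9075) = -3 + (37264 - 9075) = -3 + 28189 = 28186)
z/((346*(-137))) = 28186/((346*(-137))) = 28186/(-47402) = 28186*(-1/47402) = -14093/23701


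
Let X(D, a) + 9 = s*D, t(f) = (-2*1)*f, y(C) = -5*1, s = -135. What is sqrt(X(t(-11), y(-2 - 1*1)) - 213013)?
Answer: 14*I*sqrt(1102) ≈ 464.75*I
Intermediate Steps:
y(C) = -5
t(f) = -2*f
X(D, a) = -9 - 135*D
sqrt(X(t(-11), y(-2 - 1*1)) - 213013) = sqrt((-9 - (-270)*(-11)) - 213013) = sqrt((-9 - 135*22) - 213013) = sqrt((-9 - 2970) - 213013) = sqrt(-2979 - 213013) = sqrt(-215992) = 14*I*sqrt(1102)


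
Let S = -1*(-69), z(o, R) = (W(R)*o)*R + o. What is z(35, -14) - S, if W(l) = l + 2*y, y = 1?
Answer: 5846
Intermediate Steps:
W(l) = 2 + l (W(l) = l + 2*1 = l + 2 = 2 + l)
z(o, R) = o + R*o*(2 + R) (z(o, R) = ((2 + R)*o)*R + o = (o*(2 + R))*R + o = R*o*(2 + R) + o = o + R*o*(2 + R))
S = 69
z(35, -14) - S = 35*(1 - 14*(2 - 14)) - 1*69 = 35*(1 - 14*(-12)) - 69 = 35*(1 + 168) - 69 = 35*169 - 69 = 5915 - 69 = 5846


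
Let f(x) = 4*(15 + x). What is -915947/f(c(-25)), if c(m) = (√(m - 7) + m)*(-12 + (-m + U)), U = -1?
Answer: 87014965/114444 + 3663788*I*√2/28611 ≈ 760.33 + 181.1*I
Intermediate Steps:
c(m) = (-13 - m)*(m + √(-7 + m)) (c(m) = (√(m - 7) + m)*(-12 + (-m - 1)) = (√(-7 + m) + m)*(-12 + (-1 - m)) = (m + √(-7 + m))*(-13 - m) = (-13 - m)*(m + √(-7 + m)))
f(x) = 60 + 4*x
-915947/f(c(-25)) = -915947/(60 + 4*(-1*(-25)² - 13*(-25) - 13*√(-7 - 25) - 1*(-25)*√(-7 - 25))) = -915947/(60 + 4*(-1*625 + 325 - 52*I*√2 - 1*(-25)*√(-32))) = -915947/(60 + 4*(-625 + 325 - 52*I*√2 - 1*(-25)*4*I*√2)) = -915947/(60 + 4*(-625 + 325 - 52*I*√2 + 100*I*√2)) = -915947/(60 + 4*(-300 + 48*I*√2)) = -915947/(60 + (-1200 + 192*I*√2)) = -915947/(-1140 + 192*I*√2)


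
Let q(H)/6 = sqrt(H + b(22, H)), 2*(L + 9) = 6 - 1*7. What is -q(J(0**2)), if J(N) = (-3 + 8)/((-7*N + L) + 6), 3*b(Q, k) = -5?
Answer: -2*I*sqrt(1365)/7 ≈ -10.556*I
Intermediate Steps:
b(Q, k) = -5/3 (b(Q, k) = (1/3)*(-5) = -5/3)
L = -19/2 (L = -9 + (6 - 1*7)/2 = -9 + (6 - 7)/2 = -9 + (1/2)*(-1) = -9 - 1/2 = -19/2 ≈ -9.5000)
J(N) = 5/(-7/2 - 7*N) (J(N) = (-3 + 8)/((-7*N - 19/2) + 6) = 5/((-19/2 - 7*N) + 6) = 5/(-7/2 - 7*N))
q(H) = 6*sqrt(-5/3 + H) (q(H) = 6*sqrt(H - 5/3) = 6*sqrt(-5/3 + H))
-q(J(0**2)) = -2*sqrt(-15 + 9*(-10/(7 + 14*0**2))) = -2*sqrt(-15 + 9*(-10/(7 + 14*0))) = -2*sqrt(-15 + 9*(-10/(7 + 0))) = -2*sqrt(-15 + 9*(-10/7)) = -2*sqrt(-15 - 90/7) = -2*sqrt(-195/7) = -2*I*sqrt(1365)/7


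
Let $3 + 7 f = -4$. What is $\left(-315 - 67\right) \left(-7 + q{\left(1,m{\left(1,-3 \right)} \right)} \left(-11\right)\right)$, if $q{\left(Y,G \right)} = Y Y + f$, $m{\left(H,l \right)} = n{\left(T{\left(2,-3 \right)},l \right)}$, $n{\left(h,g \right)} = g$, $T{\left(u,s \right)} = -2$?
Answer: $2674$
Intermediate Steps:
$f = -1$ ($f = - \frac{3}{7} + \frac{1}{7} \left(-4\right) = - \frac{3}{7} - \frac{4}{7} = -1$)
$m{\left(H,l \right)} = l$
$q{\left(Y,G \right)} = -1 + Y^{2}$ ($q{\left(Y,G \right)} = Y Y - 1 = Y^{2} - 1 = -1 + Y^{2}$)
$\left(-315 - 67\right) \left(-7 + q{\left(1,m{\left(1,-3 \right)} \right)} \left(-11\right)\right) = \left(-315 - 67\right) \left(-7 + \left(-1 + 1^{2}\right) \left(-11\right)\right) = - 382 \left(-7 + \left(-1 + 1\right) \left(-11\right)\right) = - 382 \left(-7 + 0 \left(-11\right)\right) = - 382 \left(-7 + 0\right) = \left(-382\right) \left(-7\right) = 2674$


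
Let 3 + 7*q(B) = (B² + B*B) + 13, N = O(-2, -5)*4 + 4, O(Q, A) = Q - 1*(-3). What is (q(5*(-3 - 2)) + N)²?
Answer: 35344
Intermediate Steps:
O(Q, A) = 3 + Q (O(Q, A) = Q + 3 = 3 + Q)
N = 8 (N = (3 - 2)*4 + 4 = 1*4 + 4 = 4 + 4 = 8)
q(B) = 10/7 + 2*B²/7 (q(B) = -3/7 + ((B² + B*B) + 13)/7 = -3/7 + ((B² + B²) + 13)/7 = -3/7 + (2*B² + 13)/7 = -3/7 + (13 + 2*B²)/7 = -3/7 + (13/7 + 2*B²/7) = 10/7 + 2*B²/7)
(q(5*(-3 - 2)) + N)² = ((10/7 + 2*(5*(-3 - 2))²/7) + 8)² = ((10/7 + 2*(5*(-5))²/7) + 8)² = ((10/7 + (2/7)*(-25)²) + 8)² = ((10/7 + (2/7)*625) + 8)² = ((10/7 + 1250/7) + 8)² = (180 + 8)² = 188² = 35344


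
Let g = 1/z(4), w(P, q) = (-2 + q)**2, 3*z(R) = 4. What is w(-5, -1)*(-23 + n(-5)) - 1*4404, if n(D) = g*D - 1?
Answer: -18615/4 ≈ -4653.8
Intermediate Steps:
z(R) = 4/3 (z(R) = (1/3)*4 = 4/3)
g = 3/4 (g = 1/(4/3) = 3/4 ≈ 0.75000)
n(D) = -1 + 3*D/4 (n(D) = 3*D/4 - 1 = -1 + 3*D/4)
w(-5, -1)*(-23 + n(-5)) - 1*4404 = (-2 - 1)**2*(-23 + (-1 + (3/4)*(-5))) - 1*4404 = (-3)**2*(-23 + (-1 - 15/4)) - 4404 = 9*(-23 - 19/4) - 4404 = 9*(-111/4) - 4404 = -999/4 - 4404 = -18615/4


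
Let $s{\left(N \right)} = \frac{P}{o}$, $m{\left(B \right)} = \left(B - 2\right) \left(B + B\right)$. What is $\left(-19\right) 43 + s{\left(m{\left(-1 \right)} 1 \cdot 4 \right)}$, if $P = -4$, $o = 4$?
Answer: $-818$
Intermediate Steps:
$m{\left(B \right)} = 2 B \left(-2 + B\right)$ ($m{\left(B \right)} = \left(-2 + B\right) 2 B = 2 B \left(-2 + B\right)$)
$s{\left(N \right)} = -1$ ($s{\left(N \right)} = - \frac{4}{4} = \left(-4\right) \frac{1}{4} = -1$)
$\left(-19\right) 43 + s{\left(m{\left(-1 \right)} 1 \cdot 4 \right)} = \left(-19\right) 43 - 1 = -817 - 1 = -818$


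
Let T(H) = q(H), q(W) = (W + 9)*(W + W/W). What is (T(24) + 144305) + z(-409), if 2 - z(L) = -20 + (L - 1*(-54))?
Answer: 145507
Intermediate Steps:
z(L) = -32 - L (z(L) = 2 - (-20 + (L - 1*(-54))) = 2 - (-20 + (L + 54)) = 2 - (-20 + (54 + L)) = 2 - (34 + L) = 2 + (-34 - L) = -32 - L)
q(W) = (1 + W)*(9 + W) (q(W) = (9 + W)*(W + 1) = (9 + W)*(1 + W) = (1 + W)*(9 + W))
T(H) = 9 + H**2 + 10*H
(T(24) + 144305) + z(-409) = ((9 + 24**2 + 10*24) + 144305) + (-32 - 1*(-409)) = ((9 + 576 + 240) + 144305) + (-32 + 409) = (825 + 144305) + 377 = 145130 + 377 = 145507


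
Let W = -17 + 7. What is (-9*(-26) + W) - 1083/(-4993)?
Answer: 1119515/4993 ≈ 224.22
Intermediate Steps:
W = -10
(-9*(-26) + W) - 1083/(-4993) = (-9*(-26) - 10) - 1083/(-4993) = (234 - 10) - 1083*(-1)/4993 = 224 - 1*(-1083/4993) = 224 + 1083/4993 = 1119515/4993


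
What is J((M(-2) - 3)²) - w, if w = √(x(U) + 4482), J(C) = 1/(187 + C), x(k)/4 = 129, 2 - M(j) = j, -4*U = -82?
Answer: 1/188 - 7*√102 ≈ -70.691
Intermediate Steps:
U = 41/2 (U = -¼*(-82) = 41/2 ≈ 20.500)
M(j) = 2 - j
x(k) = 516 (x(k) = 4*129 = 516)
w = 7*√102 (w = √(516 + 4482) = √4998 = 7*√102 ≈ 70.697)
J((M(-2) - 3)²) - w = 1/(187 + ((2 - 1*(-2)) - 3)²) - 7*√102 = 1/(187 + ((2 + 2) - 3)²) - 7*√102 = 1/(187 + (4 - 3)²) - 7*√102 = 1/(187 + 1²) - 7*√102 = 1/(187 + 1) - 7*√102 = 1/188 - 7*√102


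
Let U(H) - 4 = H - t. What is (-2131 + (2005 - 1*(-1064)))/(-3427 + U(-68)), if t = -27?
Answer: -469/1732 ≈ -0.27079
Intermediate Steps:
U(H) = 31 + H (U(H) = 4 + (H - 1*(-27)) = 4 + (H + 27) = 4 + (27 + H) = 31 + H)
(-2131 + (2005 - 1*(-1064)))/(-3427 + U(-68)) = (-2131 + (2005 - 1*(-1064)))/(-3427 + (31 - 68)) = (-2131 + (2005 + 1064))/(-3427 - 37) = (-2131 + 3069)/(-3464) = 938*(-1/3464) = -469/1732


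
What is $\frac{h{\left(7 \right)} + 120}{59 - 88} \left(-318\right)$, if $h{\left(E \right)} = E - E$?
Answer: $\frac{38160}{29} \approx 1315.9$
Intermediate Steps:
$h{\left(E \right)} = 0$
$\frac{h{\left(7 \right)} + 120}{59 - 88} \left(-318\right) = \frac{0 + 120}{59 - 88} \left(-318\right) = \frac{120}{59 - 88} \left(-318\right) = \frac{120}{-29} \left(-318\right) = 120 \left(- \frac{1}{29}\right) \left(-318\right) = \left(- \frac{120}{29}\right) \left(-318\right) = \frac{38160}{29}$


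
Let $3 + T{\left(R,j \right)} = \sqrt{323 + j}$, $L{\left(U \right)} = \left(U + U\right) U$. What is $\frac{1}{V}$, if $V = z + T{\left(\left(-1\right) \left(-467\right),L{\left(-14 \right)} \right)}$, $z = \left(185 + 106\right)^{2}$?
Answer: $\frac{7698}{651851179} - \frac{\sqrt{715}}{7170362969} \approx 1.1806 \cdot 10^{-5}$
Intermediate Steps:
$L{\left(U \right)} = 2 U^{2}$ ($L{\left(U \right)} = 2 U U = 2 U^{2}$)
$T{\left(R,j \right)} = -3 + \sqrt{323 + j}$
$z = 84681$ ($z = 291^{2} = 84681$)
$V = 84678 + \sqrt{715}$ ($V = 84681 - \left(3 - \sqrt{323 + 2 \left(-14\right)^{2}}\right) = 84681 - \left(3 - \sqrt{323 + 2 \cdot 196}\right) = 84681 - \left(3 - \sqrt{323 + 392}\right) = 84681 - \left(3 - \sqrt{715}\right) = 84678 + \sqrt{715} \approx 84705.0$)
$\frac{1}{V} = \frac{1}{84678 + \sqrt{715}}$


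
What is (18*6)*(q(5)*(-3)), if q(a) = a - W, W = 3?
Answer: -648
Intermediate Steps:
q(a) = -3 + a (q(a) = a - 1*3 = a - 3 = -3 + a)
(18*6)*(q(5)*(-3)) = (18*6)*((-3 + 5)*(-3)) = 108*(2*(-3)) = 108*(-6) = -648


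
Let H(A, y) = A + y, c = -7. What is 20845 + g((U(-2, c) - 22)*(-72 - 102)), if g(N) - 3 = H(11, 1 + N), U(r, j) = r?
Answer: 25036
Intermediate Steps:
g(N) = 15 + N (g(N) = 3 + (11 + (1 + N)) = 3 + (12 + N) = 15 + N)
20845 + g((U(-2, c) - 22)*(-72 - 102)) = 20845 + (15 + (-2 - 22)*(-72 - 102)) = 20845 + (15 - 24*(-174)) = 20845 + (15 + 4176) = 20845 + 4191 = 25036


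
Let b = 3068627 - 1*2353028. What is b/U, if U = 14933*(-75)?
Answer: -238533/373325 ≈ -0.63894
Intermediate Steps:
b = 715599 (b = 3068627 - 2353028 = 715599)
U = -1119975
b/U = 715599/(-1119975) = 715599*(-1/1119975) = -238533/373325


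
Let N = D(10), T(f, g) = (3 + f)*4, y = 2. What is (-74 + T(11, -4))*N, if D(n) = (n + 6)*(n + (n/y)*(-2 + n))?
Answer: -14400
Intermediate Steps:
T(f, g) = 12 + 4*f
D(n) = (6 + n)*(n + n*(-2 + n)/2) (D(n) = (n + 6)*(n + (n/2)*(-2 + n)) = (6 + n)*(n + (n*(½))*(-2 + n)) = (6 + n)*(n + (n/2)*(-2 + n)) = (6 + n)*(n + n*(-2 + n)/2))
N = 800 (N = (½)*10²*(6 + 10) = (½)*100*16 = 800)
(-74 + T(11, -4))*N = (-74 + (12 + 4*11))*800 = (-74 + (12 + 44))*800 = (-74 + 56)*800 = -18*800 = -14400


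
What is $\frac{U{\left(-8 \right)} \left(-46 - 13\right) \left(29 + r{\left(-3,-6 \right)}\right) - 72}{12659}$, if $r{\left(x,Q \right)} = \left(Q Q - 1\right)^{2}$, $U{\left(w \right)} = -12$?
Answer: $\frac{887760}{12659} \approx 70.129$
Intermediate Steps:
$r{\left(x,Q \right)} = \left(-1 + Q^{2}\right)^{2}$ ($r{\left(x,Q \right)} = \left(Q^{2} - 1\right)^{2} = \left(-1 + Q^{2}\right)^{2}$)
$\frac{U{\left(-8 \right)} \left(-46 - 13\right) \left(29 + r{\left(-3,-6 \right)}\right) - 72}{12659} = \frac{- 12 \left(-46 - 13\right) \left(29 + \left(-1 + \left(-6\right)^{2}\right)^{2}\right) - 72}{12659} = \left(- 12 \left(- 59 \left(29 + \left(-1 + 36\right)^{2}\right)\right) - 72\right) \frac{1}{12659} = \left(- 12 \left(- 59 \left(29 + 35^{2}\right)\right) - 72\right) \frac{1}{12659} = \left(- 12 \left(- 59 \left(29 + 1225\right)\right) - 72\right) \frac{1}{12659} = \left(- 12 \left(\left(-59\right) 1254\right) - 72\right) \frac{1}{12659} = \left(\left(-12\right) \left(-73986\right) - 72\right) \frac{1}{12659} = \left(887832 - 72\right) \frac{1}{12659} = 887760 \cdot \frac{1}{12659} = \frac{887760}{12659}$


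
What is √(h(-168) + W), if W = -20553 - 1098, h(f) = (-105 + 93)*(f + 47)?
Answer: I*√20199 ≈ 142.12*I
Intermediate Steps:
h(f) = -564 - 12*f (h(f) = -12*(47 + f) = -564 - 12*f)
W = -21651
√(h(-168) + W) = √((-564 - 12*(-168)) - 21651) = √((-564 + 2016) - 21651) = √(1452 - 21651) = √(-20199) = I*√20199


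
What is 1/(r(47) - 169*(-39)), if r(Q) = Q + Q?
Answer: 1/6685 ≈ 0.00014959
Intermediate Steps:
r(Q) = 2*Q
1/(r(47) - 169*(-39)) = 1/(2*47 - 169*(-39)) = 1/(94 + 6591) = 1/6685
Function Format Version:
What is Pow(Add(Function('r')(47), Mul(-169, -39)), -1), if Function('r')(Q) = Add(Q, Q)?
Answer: Rational(1, 6685) ≈ 0.00014959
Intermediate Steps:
Function('r')(Q) = Mul(2, Q)
Pow(Add(Function('r')(47), Mul(-169, -39)), -1) = Pow(Add(Mul(2, 47), Mul(-169, -39)), -1) = Pow(Add(94, 6591), -1) = Pow(6685, -1) = Rational(1, 6685)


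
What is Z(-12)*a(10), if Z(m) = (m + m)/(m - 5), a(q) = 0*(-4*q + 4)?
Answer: 0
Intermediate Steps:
a(q) = 0 (a(q) = 0*(4 - 4*q) = 0)
Z(m) = 2*m/(-5 + m) (Z(m) = (2*m)/(-5 + m) = 2*m/(-5 + m))
Z(-12)*a(10) = (2*(-12)/(-5 - 12))*0 = (2*(-12)/(-17))*0 = (2*(-12)*(-1/17))*0 = (24/17)*0 = 0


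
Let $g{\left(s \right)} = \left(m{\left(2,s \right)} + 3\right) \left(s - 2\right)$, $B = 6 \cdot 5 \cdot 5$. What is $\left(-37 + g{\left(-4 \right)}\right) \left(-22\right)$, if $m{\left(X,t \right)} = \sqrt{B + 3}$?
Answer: $1210 + 396 \sqrt{17} \approx 2842.8$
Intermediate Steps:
$B = 150$ ($B = 30 \cdot 5 = 150$)
$m{\left(X,t \right)} = 3 \sqrt{17}$ ($m{\left(X,t \right)} = \sqrt{150 + 3} = \sqrt{153} = 3 \sqrt{17}$)
$g{\left(s \right)} = \left(-2 + s\right) \left(3 + 3 \sqrt{17}\right)$ ($g{\left(s \right)} = \left(3 \sqrt{17} + 3\right) \left(s - 2\right) = \left(3 + 3 \sqrt{17}\right) \left(-2 + s\right) = \left(-2 + s\right) \left(3 + 3 \sqrt{17}\right)$)
$\left(-37 + g{\left(-4 \right)}\right) \left(-22\right) = \left(-37 + \left(-6 - 6 \sqrt{17} + 3 \left(-4\right) + 3 \left(-4\right) \sqrt{17}\right)\right) \left(-22\right) = \left(-37 - \left(18 + 18 \sqrt{17}\right)\right) \left(-22\right) = \left(-55 - 18 \sqrt{17}\right) \left(-22\right) = 1210 + 396 \sqrt{17}$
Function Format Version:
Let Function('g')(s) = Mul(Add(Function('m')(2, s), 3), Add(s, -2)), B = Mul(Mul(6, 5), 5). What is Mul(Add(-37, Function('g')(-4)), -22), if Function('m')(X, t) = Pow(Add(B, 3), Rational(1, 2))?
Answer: Add(1210, Mul(396, Pow(17, Rational(1, 2)))) ≈ 2842.8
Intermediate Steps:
B = 150 (B = Mul(30, 5) = 150)
Function('m')(X, t) = Mul(3, Pow(17, Rational(1, 2))) (Function('m')(X, t) = Pow(Add(150, 3), Rational(1, 2)) = Pow(153, Rational(1, 2)) = Mul(3, Pow(17, Rational(1, 2))))
Function('g')(s) = Mul(Add(-2, s), Add(3, Mul(3, Pow(17, Rational(1, 2))))) (Function('g')(s) = Mul(Add(Mul(3, Pow(17, Rational(1, 2))), 3), Add(s, -2)) = Mul(Add(3, Mul(3, Pow(17, Rational(1, 2)))), Add(-2, s)) = Mul(Add(-2, s), Add(3, Mul(3, Pow(17, Rational(1, 2))))))
Mul(Add(-37, Function('g')(-4)), -22) = Mul(Add(-37, Add(-6, Mul(-6, Pow(17, Rational(1, 2))), Mul(3, -4), Mul(3, -4, Pow(17, Rational(1, 2))))), -22) = Mul(Add(-37, Add(-6, Mul(-6, Pow(17, Rational(1, 2))), -12, Mul(-12, Pow(17, Rational(1, 2))))), -22) = Mul(Add(-37, Add(-18, Mul(-18, Pow(17, Rational(1, 2))))), -22) = Mul(Add(-55, Mul(-18, Pow(17, Rational(1, 2)))), -22) = Add(1210, Mul(396, Pow(17, Rational(1, 2))))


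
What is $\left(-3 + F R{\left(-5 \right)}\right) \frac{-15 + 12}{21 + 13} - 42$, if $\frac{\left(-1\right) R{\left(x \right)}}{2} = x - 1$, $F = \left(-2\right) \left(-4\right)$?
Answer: $- \frac{1707}{34} \approx -50.206$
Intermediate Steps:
$F = 8$
$R{\left(x \right)} = 2 - 2 x$ ($R{\left(x \right)} = - 2 \left(x - 1\right) = - 2 \left(-1 + x\right) = 2 - 2 x$)
$\left(-3 + F R{\left(-5 \right)}\right) \frac{-15 + 12}{21 + 13} - 42 = \left(-3 + 8 \left(2 - -10\right)\right) \frac{-15 + 12}{21 + 13} - 42 = \left(-3 + 8 \left(2 + 10\right)\right) \left(- \frac{3}{34}\right) - 42 = \left(-3 + 8 \cdot 12\right) \left(\left(-3\right) \frac{1}{34}\right) - 42 = \left(-3 + 96\right) \left(- \frac{3}{34}\right) - 42 = 93 \left(- \frac{3}{34}\right) - 42 = - \frac{279}{34} - 42 = - \frac{1707}{34}$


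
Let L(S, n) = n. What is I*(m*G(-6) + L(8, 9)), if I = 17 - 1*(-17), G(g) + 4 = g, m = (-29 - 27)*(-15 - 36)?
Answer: -970734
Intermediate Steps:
m = 2856 (m = -56*(-51) = 2856)
G(g) = -4 + g
I = 34 (I = 17 + 17 = 34)
I*(m*G(-6) + L(8, 9)) = 34*(2856*(-4 - 6) + 9) = 34*(2856*(-10) + 9) = 34*(-28560 + 9) = 34*(-28551) = -970734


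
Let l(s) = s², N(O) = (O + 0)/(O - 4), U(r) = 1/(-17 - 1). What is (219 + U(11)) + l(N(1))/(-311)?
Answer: 1225649/5598 ≈ 218.94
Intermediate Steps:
U(r) = -1/18 (U(r) = 1/(-18) = -1/18)
N(O) = O/(-4 + O)
(219 + U(11)) + l(N(1))/(-311) = (219 - 1/18) + (1/(-4 + 1))²/(-311) = 3941/18 + (1/(-3))²*(-1/311) = 3941/18 + (1*(-⅓))²*(-1/311) = 3941/18 + (-⅓)²*(-1/311) = 3941/18 + (⅑)*(-1/311) = 3941/18 - 1/2799 = 1225649/5598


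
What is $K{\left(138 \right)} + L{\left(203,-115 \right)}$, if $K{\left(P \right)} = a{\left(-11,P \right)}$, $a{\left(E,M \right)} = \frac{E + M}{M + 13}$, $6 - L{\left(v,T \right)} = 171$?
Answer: $- \frac{24788}{151} \approx -164.16$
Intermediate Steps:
$L{\left(v,T \right)} = -165$ ($L{\left(v,T \right)} = 6 - 171 = -165$)
$a{\left(E,M \right)} = \frac{E + M}{13 + M}$
$K{\left(P \right)} = \frac{-11 + P}{13 + P}$
$K{\left(138 \right)} + L{\left(203,-115 \right)} = \frac{-11 + 138}{13 + 138} - 165 = \frac{1}{151} \cdot 127 - 165 = \frac{127}{151} - 165 = - \frac{24788}{151}$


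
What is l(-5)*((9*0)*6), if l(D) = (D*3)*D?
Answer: 0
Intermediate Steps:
l(D) = 3*D² (l(D) = (3*D)*D = 3*D²)
l(-5)*((9*0)*6) = (3*(-5)²)*((9*0)*6) = (3*25)*(0*6) = 75*0 = 0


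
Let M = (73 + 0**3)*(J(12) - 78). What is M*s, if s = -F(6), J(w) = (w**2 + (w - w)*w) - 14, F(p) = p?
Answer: -22776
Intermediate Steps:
J(w) = -14 + w**2 (J(w) = (w**2 + 0*w) - 14 = (w**2 + 0) - 14 = w**2 - 14 = -14 + w**2)
M = 3796 (M = (73 + 0**3)*((-14 + 12**2) - 78) = (73 + 0)*((-14 + 144) - 78) = 73*(130 - 78) = 73*52 = 3796)
s = -6 (s = -1*6 = -6)
M*s = 3796*(-6) = -22776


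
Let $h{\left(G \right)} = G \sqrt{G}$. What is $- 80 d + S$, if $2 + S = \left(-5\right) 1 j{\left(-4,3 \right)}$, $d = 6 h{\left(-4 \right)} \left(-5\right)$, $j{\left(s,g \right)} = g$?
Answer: $-17 - 19200 i \approx -17.0 - 19200.0 i$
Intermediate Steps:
$h{\left(G \right)} = G^{\frac{3}{2}}$
$d = 240 i$ ($d = 6 \left(-4\right)^{\frac{3}{2}} \left(-5\right) = 6 \left(- 8 i\right) \left(-5\right) = - 48 i \left(-5\right) = 240 i \approx 240.0 i$)
$S = -17$ ($S = -2 + \left(-5\right) 1 \cdot 3 = -2 - 15 = -17$)
$- 80 d + S = - 80 \cdot 240 i - 17 = - 19200 i - 17 = -17 - 19200 i$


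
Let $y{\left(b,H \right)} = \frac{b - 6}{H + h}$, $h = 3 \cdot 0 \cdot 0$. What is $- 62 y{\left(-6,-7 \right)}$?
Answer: $- \frac{744}{7} \approx -106.29$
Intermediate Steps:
$h = 0$ ($h = 0 \cdot 0 = 0$)
$y{\left(b,H \right)} = \frac{-6 + b}{H}$ ($y{\left(b,H \right)} = \frac{b - 6}{H + 0} = \frac{-6 + b}{H}$)
$- 62 y{\left(-6,-7 \right)} = - 62 \frac{-6 - 6}{-7} = - 62 \left(\left(- \frac{1}{7}\right) \left(-12\right)\right) = \left(-62\right) \frac{12}{7} = - \frac{744}{7}$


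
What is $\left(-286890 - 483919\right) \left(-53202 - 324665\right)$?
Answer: $291263284403$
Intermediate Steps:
$\left(-286890 - 483919\right) \left(-53202 - 324665\right) = \left(-770809\right) \left(-377867\right) = 291263284403$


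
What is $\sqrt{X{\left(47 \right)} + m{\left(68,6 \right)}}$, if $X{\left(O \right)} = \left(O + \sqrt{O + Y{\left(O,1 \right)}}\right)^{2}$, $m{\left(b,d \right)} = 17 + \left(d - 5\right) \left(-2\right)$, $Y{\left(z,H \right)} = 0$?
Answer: $\sqrt{2271 + 94 \sqrt{47}} \approx 53.995$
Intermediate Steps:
$m{\left(b,d \right)} = 27 - 2 d$ ($m{\left(b,d \right)} = 17 + \left(-5 + d\right) \left(-2\right) = 17 - \left(-10 + 2 d\right) = 27 - 2 d$)
$X{\left(O \right)} = \left(O + \sqrt{O}\right)^{2}$ ($X{\left(O \right)} = \left(O + \sqrt{O + 0}\right)^{2} = \left(O + \sqrt{O}\right)^{2}$)
$\sqrt{X{\left(47 \right)} + m{\left(68,6 \right)}} = \sqrt{\left(47 + \sqrt{47}\right)^{2} + \left(27 - 12\right)} = \sqrt{\left(47 + \sqrt{47}\right)^{2} + 15} = \sqrt{15 + \left(47 + \sqrt{47}\right)^{2}}$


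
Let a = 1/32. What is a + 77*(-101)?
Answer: -248863/32 ≈ -7777.0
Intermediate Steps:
a = 1/32 ≈ 0.031250
a + 77*(-101) = 1/32 + 77*(-101) = 1/32 - 7777 = -248863/32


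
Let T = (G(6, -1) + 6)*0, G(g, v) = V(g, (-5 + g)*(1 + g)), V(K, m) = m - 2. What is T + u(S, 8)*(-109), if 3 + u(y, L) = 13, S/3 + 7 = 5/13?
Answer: -1090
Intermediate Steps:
S = -258/13 (S = -21 + 3*(5/13) = -21 + 15/13 = -258/13 ≈ -19.846)
u(y, L) = 10 (u(y, L) = -3 + 13 = 10)
V(K, m) = -2 + m
G(g, v) = -2 + (1 + g)*(-5 + g) (G(g, v) = -2 + (-5 + g)*(1 + g) = -2 + (1 + g)*(-5 + g))
T = 0 (T = ((-7 + 6² - 4*6) + 6)*0 = ((-7 + 36 - 24) + 6)*0 = (5 + 6)*0 = 11*0 = 0)
T + u(S, 8)*(-109) = 0 + 10*(-109) = 0 - 1090 = -1090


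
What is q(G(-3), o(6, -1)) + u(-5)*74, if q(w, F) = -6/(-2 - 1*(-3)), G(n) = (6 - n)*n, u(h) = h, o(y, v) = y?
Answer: -376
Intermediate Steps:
G(n) = n*(6 - n)
q(w, F) = -6 (q(w, F) = -6/(-2 + 3) = -6/1 = -6*1 = -6)
q(G(-3), o(6, -1)) + u(-5)*74 = -6 - 5*74 = -6 - 370 = -376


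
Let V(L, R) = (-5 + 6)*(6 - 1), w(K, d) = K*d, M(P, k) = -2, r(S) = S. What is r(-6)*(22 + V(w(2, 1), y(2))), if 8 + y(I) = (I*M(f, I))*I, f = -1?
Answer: -162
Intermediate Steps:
y(I) = -8 - 2*I² (y(I) = -8 + (I*(-2))*I = -8 + (-2*I)*I = -8 - 2*I²)
V(L, R) = 5 (V(L, R) = 1*5 = 5)
r(-6)*(22 + V(w(2, 1), y(2))) = -6*(22 + 5) = -6*27 = -162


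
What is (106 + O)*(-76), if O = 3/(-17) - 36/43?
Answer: -5832620/731 ≈ -7979.0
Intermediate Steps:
O = -741/731 (O = 3*(-1/17) - 36*1/43 = -3/17 - 36/43 = -741/731 ≈ -1.0137)
(106 + O)*(-76) = (106 - 741/731)*(-76) = (76745/731)*(-76) = -5832620/731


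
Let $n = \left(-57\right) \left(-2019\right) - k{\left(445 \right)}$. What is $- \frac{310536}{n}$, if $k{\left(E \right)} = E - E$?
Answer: $- \frac{1816}{673} \approx -2.6984$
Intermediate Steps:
$k{\left(E \right)} = 0$
$n = 115083$ ($n = \left(-57\right) \left(-2019\right) - 0 = 115083 + 0 = 115083$)
$- \frac{310536}{n} = - \frac{310536}{115083} = \left(-310536\right) \frac{1}{115083} = - \frac{1816}{673}$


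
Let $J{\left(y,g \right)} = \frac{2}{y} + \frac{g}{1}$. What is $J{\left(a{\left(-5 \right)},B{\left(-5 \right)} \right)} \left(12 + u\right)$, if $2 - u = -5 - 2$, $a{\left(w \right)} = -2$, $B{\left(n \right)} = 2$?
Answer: $21$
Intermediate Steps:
$J{\left(y,g \right)} = g + \frac{2}{y}$ ($J{\left(y,g \right)} = \frac{2}{y} + g 1 = \frac{2}{y} + g = g + \frac{2}{y}$)
$u = 9$ ($u = 2 - \left(-5 - 2\right) = 2 - -7 = 2 + 7 = 9$)
$J{\left(a{\left(-5 \right)},B{\left(-5 \right)} \right)} \left(12 + u\right) = \left(2 + \frac{2}{-2}\right) \left(12 + 9\right) = \left(2 + 2 \left(- \frac{1}{2}\right)\right) 21 = \left(2 - 1\right) 21 = 1 \cdot 21 = 21$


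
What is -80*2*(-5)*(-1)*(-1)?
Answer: 800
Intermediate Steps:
-80*2*(-5)*(-1)*(-1) = -(-800)*(-1)*(-1) = -80*10*(-1) = -800*(-1) = 800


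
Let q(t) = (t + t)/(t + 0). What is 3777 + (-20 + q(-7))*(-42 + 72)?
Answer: 3237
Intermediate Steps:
q(t) = 2 (q(t) = (2*t)/t = 2)
3777 + (-20 + q(-7))*(-42 + 72) = 3777 + (-20 + 2)*(-42 + 72) = 3777 - 18*30 = 3777 - 540 = 3237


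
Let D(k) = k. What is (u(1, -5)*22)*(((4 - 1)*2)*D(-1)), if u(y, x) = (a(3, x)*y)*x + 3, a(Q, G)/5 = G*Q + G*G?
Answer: 32604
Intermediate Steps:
a(Q, G) = 5*G² + 5*G*Q (a(Q, G) = 5*(G*Q + G*G) = 5*(G*Q + G²) = 5*(G² + G*Q) = 5*G² + 5*G*Q)
u(y, x) = 3 + 5*y*x²*(3 + x) (u(y, x) = ((5*x*(x + 3))*y)*x + 3 = ((5*x*(3 + x))*y)*x + 3 = (5*x*y*(3 + x))*x + 3 = 5*y*x²*(3 + x) + 3 = 3 + 5*y*x²*(3 + x))
(u(1, -5)*22)*(((4 - 1)*2)*D(-1)) = ((3 + 5*1*(-5)²*(3 - 5))*22)*(((4 - 1)*2)*(-1)) = ((3 + 5*1*25*(-2))*22)*((3*2)*(-1)) = ((3 - 250)*22)*(6*(-1)) = -247*22*(-6) = -5434*(-6) = 32604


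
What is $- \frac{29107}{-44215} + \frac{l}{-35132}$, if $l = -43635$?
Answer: $\frac{2951908649}{1553361380} \approx 1.9003$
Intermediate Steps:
$- \frac{29107}{-44215} + \frac{l}{-35132} = - \frac{29107}{-44215} - \frac{43635}{-35132} = \left(-29107\right) \left(- \frac{1}{44215}\right) - - \frac{43635}{35132} = \frac{29107}{44215} + \frac{43635}{35132} = \frac{2951908649}{1553361380}$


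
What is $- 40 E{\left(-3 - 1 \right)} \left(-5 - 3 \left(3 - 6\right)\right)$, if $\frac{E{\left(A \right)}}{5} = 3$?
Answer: $-2400$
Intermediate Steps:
$E{\left(A \right)} = 15$ ($E{\left(A \right)} = 5 \cdot 3 = 15$)
$- 40 E{\left(-3 - 1 \right)} \left(-5 - 3 \left(3 - 6\right)\right) = \left(-40\right) 15 \left(-5 - 3 \left(3 - 6\right)\right) = - 600 \left(-5 - 3 \left(3 - 6\right)\right) = - 600 \left(-5 - -9\right) = - 600 \left(-5 + 9\right) = \left(-600\right) 4 = -2400$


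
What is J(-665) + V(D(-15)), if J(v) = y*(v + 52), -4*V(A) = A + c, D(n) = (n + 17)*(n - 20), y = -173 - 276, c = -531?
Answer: 1101549/4 ≈ 2.7539e+5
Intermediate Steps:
y = -449
D(n) = (-20 + n)*(17 + n) (D(n) = (17 + n)*(-20 + n) = (-20 + n)*(17 + n))
V(A) = 531/4 - A/4 (V(A) = -(A - 531)/4 = -(-531 + A)/4 = 531/4 - A/4)
J(v) = -23348 - 449*v (J(v) = -449*(v + 52) = -449*(52 + v) = -23348 - 449*v)
J(-665) + V(D(-15)) = (-23348 - 449*(-665)) + (531/4 - (-340 + (-15)**2 - 3*(-15))/4) = (-23348 + 298585) + (531/4 - (-340 + 225 + 45)/4) = 275237 + (531/4 - 1/4*(-70)) = 275237 + (531/4 + 35/2) = 275237 + 601/4 = 1101549/4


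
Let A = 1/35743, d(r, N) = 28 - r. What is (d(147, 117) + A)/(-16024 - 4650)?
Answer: 2126708/369475391 ≈ 0.0057560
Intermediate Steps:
A = 1/35743 ≈ 2.7978e-5
(d(147, 117) + A)/(-16024 - 4650) = ((28 - 1*147) + 1/35743)/(-16024 - 4650) = ((28 - 147) + 1/35743)/(-20674) = (-119 + 1/35743)*(-1/20674) = -4253416/35743*(-1/20674) = 2126708/369475391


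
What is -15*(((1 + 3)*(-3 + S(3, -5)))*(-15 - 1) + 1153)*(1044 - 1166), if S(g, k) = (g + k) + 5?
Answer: 2109990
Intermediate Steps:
S(g, k) = 5 + g + k
-15*(((1 + 3)*(-3 + S(3, -5)))*(-15 - 1) + 1153)*(1044 - 1166) = -15*(((1 + 3)*(-3 + (5 + 3 - 5)))*(-15 - 1) + 1153)*(1044 - 1166) = -15*((4*(-3 + 3))*(-16) + 1153)*(-122) = -15*((4*0)*(-16) + 1153)*(-122) = -15*(0*(-16) + 1153)*(-122) = -15*(0 + 1153)*(-122) = -17295*(-122) = -15*(-140666) = 2109990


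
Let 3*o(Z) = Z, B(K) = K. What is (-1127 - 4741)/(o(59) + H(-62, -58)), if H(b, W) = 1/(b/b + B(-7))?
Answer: -3912/13 ≈ -300.92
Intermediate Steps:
H(b, W) = -⅙ (H(b, W) = 1/(b/b - 7) = 1/(1 - 7) = 1/(-6) = -⅙)
o(Z) = Z/3
(-1127 - 4741)/(o(59) + H(-62, -58)) = (-1127 - 4741)/((⅓)*59 - ⅙) = -5868/(59/3 - ⅙) = -5868/39/2 = -5868*2/39 = -3912/13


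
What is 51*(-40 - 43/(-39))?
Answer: -25789/13 ≈ -1983.8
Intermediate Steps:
51*(-40 - 43/(-39)) = 51*(-40 - 43*(-1/39)) = 51*(-40 + 43/39) = 51*(-1517/39) = -25789/13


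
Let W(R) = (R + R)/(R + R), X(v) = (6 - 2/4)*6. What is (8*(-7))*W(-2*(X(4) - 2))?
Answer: -56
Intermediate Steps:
X(v) = 33 (X(v) = (6 - 2*1/4)*6 = (6 - 1/2)*6 = (11/2)*6 = 33)
W(R) = 1 (W(R) = (2*R)/((2*R)) = (2*R)*(1/(2*R)) = 1)
(8*(-7))*W(-2*(X(4) - 2)) = (8*(-7))*1 = -56*1 = -56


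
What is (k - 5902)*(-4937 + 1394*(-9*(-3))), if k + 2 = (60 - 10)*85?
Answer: -54087454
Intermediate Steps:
k = 4248 (k = -2 + (60 - 10)*85 = -2 + 50*85 = -2 + 4250 = 4248)
(k - 5902)*(-4937 + 1394*(-9*(-3))) = (4248 - 5902)*(-4937 + 1394*(-9*(-3))) = -1654*(-4937 + 1394*27) = -1654*(-4937 + 37638) = -1654*32701 = -54087454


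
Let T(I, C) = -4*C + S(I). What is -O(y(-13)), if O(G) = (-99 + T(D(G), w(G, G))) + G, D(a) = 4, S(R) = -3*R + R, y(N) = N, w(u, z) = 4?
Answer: 136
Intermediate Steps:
S(R) = -2*R
T(I, C) = -4*C - 2*I
O(G) = -123 + G (O(G) = (-99 + (-4*4 - 2*4)) + G = (-99 + (-16 - 8)) + G = (-99 - 24) + G = -123 + G)
-O(y(-13)) = -(-123 - 13) = -1*(-136) = 136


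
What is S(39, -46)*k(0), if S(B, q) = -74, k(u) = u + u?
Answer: 0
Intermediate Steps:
k(u) = 2*u
S(39, -46)*k(0) = -148*0 = -74*0 = 0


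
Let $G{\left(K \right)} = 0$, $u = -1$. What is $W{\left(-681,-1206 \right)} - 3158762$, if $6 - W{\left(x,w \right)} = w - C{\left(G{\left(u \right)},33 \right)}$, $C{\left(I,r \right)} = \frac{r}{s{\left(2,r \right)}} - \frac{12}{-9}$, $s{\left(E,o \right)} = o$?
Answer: $- \frac{9472643}{3} \approx -3.1575 \cdot 10^{6}$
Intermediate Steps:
$C{\left(I,r \right)} = \frac{7}{3}$ ($C{\left(I,r \right)} = \frac{r}{r} - \frac{12}{-9} = 1 - - \frac{4}{3} = 1 + \frac{4}{3} = \frac{7}{3}$)
$W{\left(x,w \right)} = \frac{25}{3} - w$ ($W{\left(x,w \right)} = 6 - \left(w - \frac{7}{3}\right) = 6 - \left(- \frac{7}{3} + w\right) = \frac{25}{3} - w$)
$W{\left(-681,-1206 \right)} - 3158762 = \left(\frac{25}{3} - -1206\right) - 3158762 = \left(\frac{25}{3} + 1206\right) - 3158762 = \frac{3643}{3} - 3158762 = - \frac{9472643}{3}$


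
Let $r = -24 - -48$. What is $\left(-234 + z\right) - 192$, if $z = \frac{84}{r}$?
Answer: $- \frac{845}{2} \approx -422.5$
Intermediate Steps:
$r = 24$ ($r = -24 + 48 = 24$)
$z = \frac{7}{2}$ ($z = \frac{84}{24} = 84 \cdot \frac{1}{24} = \frac{7}{2} \approx 3.5$)
$\left(-234 + z\right) - 192 = \left(-234 + \frac{7}{2}\right) - 192 = - \frac{461}{2} - 192 = - \frac{845}{2}$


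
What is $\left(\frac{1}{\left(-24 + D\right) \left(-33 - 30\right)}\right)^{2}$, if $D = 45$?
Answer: $\frac{1}{1750329} \approx 5.7132 \cdot 10^{-7}$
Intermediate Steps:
$\left(\frac{1}{\left(-24 + D\right) \left(-33 - 30\right)}\right)^{2} = \left(\frac{1}{\left(-24 + 45\right) \left(-33 - 30\right)}\right)^{2} = \left(\frac{1}{21 \left(-63\right)}\right)^{2} = \left(\frac{1}{-1323}\right)^{2} = \left(- \frac{1}{1323}\right)^{2} = \frac{1}{1750329}$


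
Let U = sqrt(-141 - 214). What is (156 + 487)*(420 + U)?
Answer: 270060 + 643*I*sqrt(355) ≈ 2.7006e+5 + 12115.0*I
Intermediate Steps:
U = I*sqrt(355) (U = sqrt(-355) = I*sqrt(355) ≈ 18.841*I)
(156 + 487)*(420 + U) = (156 + 487)*(420 + I*sqrt(355)) = 643*(420 + I*sqrt(355)) = 270060 + 643*I*sqrt(355)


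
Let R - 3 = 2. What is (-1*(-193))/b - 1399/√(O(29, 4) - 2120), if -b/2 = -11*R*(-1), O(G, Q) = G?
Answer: -193/110 + 1399*I*√2091/2091 ≈ -1.7545 + 30.594*I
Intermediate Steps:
R = 5 (R = 3 + 2 = 5)
b = -110 (b = -2*(-11*5)*(-1) = -(-110)*(-1) = -2*55 = -110)
(-1*(-193))/b - 1399/√(O(29, 4) - 2120) = -1*(-193)/(-110) - 1399/√(29 - 2120) = 193*(-1/110) - 1399*(-I*√2091/2091) = -193/110 - 1399*(-I*√2091/2091) = -193/110 - (-1399)*I*√2091/2091 = -193/110 + 1399*I*√2091/2091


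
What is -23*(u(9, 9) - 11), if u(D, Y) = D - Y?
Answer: 253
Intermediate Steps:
-23*(u(9, 9) - 11) = -23*((9 - 1*9) - 11) = -23*((9 - 9) - 11) = -23*(0 - 11) = -23*(-11) = 253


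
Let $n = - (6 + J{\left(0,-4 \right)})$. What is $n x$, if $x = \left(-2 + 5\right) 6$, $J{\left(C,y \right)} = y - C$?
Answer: $-36$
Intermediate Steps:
$x = 18$ ($x = 3 \cdot 6 = 18$)
$n = -2$ ($n = - (6 - 4) = \left(-1\right) 2 = -2$)
$n x = \left(-2\right) 18 = -36$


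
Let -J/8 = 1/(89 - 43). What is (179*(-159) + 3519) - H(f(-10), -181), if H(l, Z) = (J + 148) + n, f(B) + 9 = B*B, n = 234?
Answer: -582448/23 ≈ -25324.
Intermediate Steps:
f(B) = -9 + B² (f(B) = -9 + B*B = -9 + B²)
J = -4/23 (J = -8/(89 - 43) = -8/46 = -8*1/46 = -4/23 ≈ -0.17391)
H(l, Z) = 8782/23 (H(l, Z) = (-4/23 + 148) + 234 = 3400/23 + 234 = 8782/23)
(179*(-159) + 3519) - H(f(-10), -181) = (179*(-159) + 3519) - 1*8782/23 = (-28461 + 3519) - 8782/23 = -24942 - 8782/23 = -582448/23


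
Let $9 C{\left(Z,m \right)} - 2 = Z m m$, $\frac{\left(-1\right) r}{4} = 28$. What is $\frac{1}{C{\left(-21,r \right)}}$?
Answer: $- \frac{9}{263422} \approx -3.4166 \cdot 10^{-5}$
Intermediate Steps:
$r = -112$ ($r = \left(-4\right) 28 = -112$)
$C{\left(Z,m \right)} = \frac{2}{9} + \frac{Z m^{2}}{9}$ ($C{\left(Z,m \right)} = \frac{2}{9} + \frac{Z m m}{9} = \frac{2}{9} + \frac{Z m^{2}}{9}$)
$\frac{1}{C{\left(-21,r \right)}} = \frac{1}{\frac{2}{9} + \frac{1}{9} \left(-21\right) \left(-112\right)^{2}} = \frac{1}{\frac{2}{9} + \frac{1}{9} \left(-21\right) 12544} = \frac{1}{\frac{2}{9} - \frac{87808}{3}} = \frac{1}{- \frac{263422}{9}} = - \frac{9}{263422}$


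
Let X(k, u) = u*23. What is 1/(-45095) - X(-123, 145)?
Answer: -150391826/45095 ≈ -3335.0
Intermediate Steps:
X(k, u) = 23*u
1/(-45095) - X(-123, 145) = 1/(-45095) - 23*145 = -1/45095 - 1*3335 = -1/45095 - 3335 = -150391826/45095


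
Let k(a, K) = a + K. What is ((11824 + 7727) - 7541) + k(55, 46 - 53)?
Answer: 12058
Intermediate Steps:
k(a, K) = K + a
((11824 + 7727) - 7541) + k(55, 46 - 53) = ((11824 + 7727) - 7541) + ((46 - 53) + 55) = (19551 - 7541) + (-7 + 55) = 12010 + 48 = 12058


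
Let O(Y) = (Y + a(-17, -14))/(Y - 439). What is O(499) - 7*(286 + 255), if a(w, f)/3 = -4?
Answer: -226733/60 ≈ -3778.9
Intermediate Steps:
a(w, f) = -12 (a(w, f) = 3*(-4) = -12)
O(Y) = (-12 + Y)/(-439 + Y) (O(Y) = (Y - 12)/(Y - 439) = (-12 + Y)/(-439 + Y))
O(499) - 7*(286 + 255) = (-12 + 499)/(-439 + 499) - 7*(286 + 255) = 487/60 - 7*541 = (1/60)*487 - 1*3787 = 487/60 - 3787 = -226733/60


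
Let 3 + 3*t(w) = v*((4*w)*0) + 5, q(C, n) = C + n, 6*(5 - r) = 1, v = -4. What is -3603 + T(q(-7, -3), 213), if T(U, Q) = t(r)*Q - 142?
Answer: -3603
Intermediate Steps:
r = 29/6 (r = 5 - 1/6*1 = 5 - 1/6 = 29/6 ≈ 4.8333)
t(w) = 2/3 (t(w) = -1 + (-4*4*w*0 + 5)/3 = -1 + (-4*0 + 5)/3 = -1 + (0 + 5)/3 = -1 + (1/3)*5 = -1 + 5/3 = 2/3)
T(U, Q) = -142 + 2*Q/3 (T(U, Q) = 2*Q/3 - 142 = -142 + 2*Q/3)
-3603 + T(q(-7, -3), 213) = -3603 + (-142 + (2/3)*213) = -3603 + (-142 + 142) = -3603 + 0 = -3603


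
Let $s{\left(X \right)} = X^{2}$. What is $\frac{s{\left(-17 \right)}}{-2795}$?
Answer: $- \frac{289}{2795} \approx -0.1034$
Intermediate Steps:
$\frac{s{\left(-17 \right)}}{-2795} = \frac{\left(-17\right)^{2}}{-2795} = 289 \left(- \frac{1}{2795}\right) = - \frac{289}{2795}$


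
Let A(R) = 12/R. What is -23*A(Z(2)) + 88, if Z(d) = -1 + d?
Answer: -188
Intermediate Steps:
-23*A(Z(2)) + 88 = -276/(-1 + 2) + 88 = -276/1 + 88 = -276 + 88 = -188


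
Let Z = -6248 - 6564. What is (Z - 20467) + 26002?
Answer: -7277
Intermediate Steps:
Z = -12812
(Z - 20467) + 26002 = (-12812 - 20467) + 26002 = -33279 + 26002 = -7277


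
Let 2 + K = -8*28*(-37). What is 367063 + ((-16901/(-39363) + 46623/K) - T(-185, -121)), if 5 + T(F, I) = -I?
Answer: 39895358630827/108720606 ≈ 3.6695e+5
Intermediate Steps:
K = 8286 (K = -2 - 8*28*(-37) = -2 - 224*(-37) = -2 + 8288 = 8286)
T(F, I) = -5 - I
367063 + ((-16901/(-39363) + 46623/K) - T(-185, -121)) = 367063 + ((-16901/(-39363) + 46623/8286) - (-5 - 1*(-121))) = 367063 + ((-16901*(-1/39363) + 46623*(1/8286)) - (-5 + 121)) = 367063 + ((16901/39363 + 15541/2762) - 1*116) = 367063 + (658420945/108720606 - 116) = 367063 - 11953169351/108720606 = 39895358630827/108720606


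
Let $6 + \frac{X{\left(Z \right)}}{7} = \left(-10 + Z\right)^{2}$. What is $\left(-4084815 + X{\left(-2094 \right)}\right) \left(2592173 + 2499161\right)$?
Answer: $136971420358570$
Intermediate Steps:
$X{\left(Z \right)} = -42 + 7 \left(-10 + Z\right)^{2}$
$\left(-4084815 + X{\left(-2094 \right)}\right) \left(2592173 + 2499161\right) = \left(-4084815 - \left(42 - 7 \left(-10 - 2094\right)^{2}\right)\right) \left(2592173 + 2499161\right) = \left(-4084815 - \left(42 - 7 \left(-2104\right)^{2}\right)\right) 5091334 = \left(-4084815 + \left(-42 + 7 \cdot 4426816\right)\right) 5091334 = \left(-4084815 + \left(-42 + 30987712\right)\right) 5091334 = \left(-4084815 + 30987670\right) 5091334 = 26902855 \cdot 5091334 = 136971420358570$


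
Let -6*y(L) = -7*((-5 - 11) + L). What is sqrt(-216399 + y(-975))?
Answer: I*sqrt(7831986)/6 ≈ 466.43*I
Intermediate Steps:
y(L) = -56/3 + 7*L/6 (y(L) = -(-7)*((-5 - 11) + L)/6 = -(-7)*(-16 + L)/6 = -(112 - 7*L)/6 = -56/3 + 7*L/6)
sqrt(-216399 + y(-975)) = sqrt(-216399 + (-56/3 + (7/6)*(-975))) = sqrt(-216399 + (-56/3 - 2275/2)) = sqrt(-216399 - 6937/6) = sqrt(-1305331/6) = I*sqrt(7831986)/6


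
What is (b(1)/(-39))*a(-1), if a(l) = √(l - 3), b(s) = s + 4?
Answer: -10*I/39 ≈ -0.25641*I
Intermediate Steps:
b(s) = 4 + s
a(l) = √(-3 + l)
(b(1)/(-39))*a(-1) = ((4 + 1)/(-39))*√(-3 - 1) = (5*(-1/39))*√(-4) = -10*I/39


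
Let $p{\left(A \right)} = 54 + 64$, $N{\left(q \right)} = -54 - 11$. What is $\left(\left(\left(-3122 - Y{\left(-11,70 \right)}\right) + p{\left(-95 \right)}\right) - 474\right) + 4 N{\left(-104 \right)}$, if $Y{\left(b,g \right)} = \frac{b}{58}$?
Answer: $- \frac{216793}{58} \approx -3737.8$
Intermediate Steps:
$Y{\left(b,g \right)} = \frac{b}{58}$ ($Y{\left(b,g \right)} = b \frac{1}{58} = \frac{b}{58}$)
$N{\left(q \right)} = -65$
$p{\left(A \right)} = 118$
$\left(\left(\left(-3122 - Y{\left(-11,70 \right)}\right) + p{\left(-95 \right)}\right) - 474\right) + 4 N{\left(-104 \right)} = \left(\left(\left(-3122 - \frac{1}{58} \left(-11\right)\right) + 118\right) - 474\right) + 4 \left(-65\right) = \left(\left(\left(-3122 - - \frac{11}{58}\right) + 118\right) - 474\right) - 260 = \left(\left(\left(-3122 + \frac{11}{58}\right) + 118\right) - 474\right) - 260 = \left(\left(- \frac{181065}{58} + 118\right) - 474\right) - 260 = \left(- \frac{174221}{58} - 474\right) - 260 = - \frac{201713}{58} - 260 = - \frac{216793}{58}$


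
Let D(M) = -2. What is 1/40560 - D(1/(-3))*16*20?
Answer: 25958401/40560 ≈ 640.00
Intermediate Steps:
1/40560 - D(1/(-3))*16*20 = 1/40560 - (-2*16)*20 = 1/40560 - (-32)*20 = 1/40560 - 1*(-640) = 1/40560 + 640 = 25958401/40560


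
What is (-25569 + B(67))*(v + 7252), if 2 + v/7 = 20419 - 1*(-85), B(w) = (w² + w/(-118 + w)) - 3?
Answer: -162118679800/51 ≈ -3.1788e+9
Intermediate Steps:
B(w) = -3 + w² + w/(-118 + w) (B(w) = (w² + w/(-118 + w)) - 3 = -3 + w² + w/(-118 + w))
v = 143514 (v = -14 + 7*(20419 - 1*(-85)) = -14 + 7*(20419 + 85) = -14 + 7*20504 = -14 + 143528 = 143514)
(-25569 + B(67))*(v + 7252) = (-25569 + (354 + 67³ - 118*67² - 2*67)/(-118 + 67))*(143514 + 7252) = (-25569 + (354 + 300763 - 118*4489 - 134)/(-51))*150766 = (-25569 - (354 + 300763 - 529702 - 134)/51)*150766 = (-25569 - 1/51*(-228719))*150766 = (-25569 + 228719/51)*150766 = -1075300/51*150766 = -162118679800/51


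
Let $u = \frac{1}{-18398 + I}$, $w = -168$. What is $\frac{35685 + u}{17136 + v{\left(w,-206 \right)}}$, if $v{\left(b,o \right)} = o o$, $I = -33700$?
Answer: $\frac{1859117129}{3103582056} \approx 0.59902$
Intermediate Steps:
$v{\left(b,o \right)} = o^{2}$
$u = - \frac{1}{52098}$ ($u = \frac{1}{-18398 - 33700} = \frac{1}{-52098} = - \frac{1}{52098} \approx -1.9195 \cdot 10^{-5}$)
$\frac{35685 + u}{17136 + v{\left(w,-206 \right)}} = \frac{35685 - \frac{1}{52098}}{17136 + \left(-206\right)^{2}} = \frac{1859117129}{52098 \left(17136 + 42436\right)} = \frac{1859117129}{52098 \cdot 59572} = \frac{1859117129}{52098} \cdot \frac{1}{59572} = \frac{1859117129}{3103582056}$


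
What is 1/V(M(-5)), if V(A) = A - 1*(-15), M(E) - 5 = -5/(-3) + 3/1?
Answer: 3/74 ≈ 0.040541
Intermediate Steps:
M(E) = 29/3 (M(E) = 5 + (-5/(-3) + 3/1) = 5 + (-5*(-⅓) + 3*1) = 5 + (5/3 + 3) = 5 + 14/3 = 29/3)
V(A) = 15 + A (V(A) = A + 15 = 15 + A)
1/V(M(-5)) = 1/(15 + 29/3) = 1/(74/3) = 3/74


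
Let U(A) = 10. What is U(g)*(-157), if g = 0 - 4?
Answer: -1570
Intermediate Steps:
g = -4
U(g)*(-157) = 10*(-157) = -1570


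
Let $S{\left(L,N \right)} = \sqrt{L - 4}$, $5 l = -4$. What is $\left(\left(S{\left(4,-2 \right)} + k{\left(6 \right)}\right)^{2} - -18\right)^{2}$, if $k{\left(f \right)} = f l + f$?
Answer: $\frac{236196}{625} \approx 377.91$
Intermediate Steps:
$l = - \frac{4}{5}$ ($l = \frac{1}{5} \left(-4\right) = - \frac{4}{5} \approx -0.8$)
$S{\left(L,N \right)} = \sqrt{-4 + L}$
$k{\left(f \right)} = \frac{f}{5}$ ($k{\left(f \right)} = f \left(- \frac{4}{5}\right) + f = - \frac{4 f}{5} + f = \frac{f}{5}$)
$\left(\left(S{\left(4,-2 \right)} + k{\left(6 \right)}\right)^{2} - -18\right)^{2} = \left(\left(\sqrt{-4 + 4} + \frac{1}{5} \cdot 6\right)^{2} - -18\right)^{2} = \left(\left(\sqrt{0} + \frac{6}{5}\right)^{2} + 18\right)^{2} = \left(\left(0 + \frac{6}{5}\right)^{2} + 18\right)^{2} = \left(\left(\frac{6}{5}\right)^{2} + 18\right)^{2} = \left(\frac{36}{25} + 18\right)^{2} = \left(\frac{486}{25}\right)^{2} = \frac{236196}{625}$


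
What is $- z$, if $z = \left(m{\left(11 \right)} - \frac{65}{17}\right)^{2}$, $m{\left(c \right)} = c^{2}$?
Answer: $- \frac{3968064}{289} \approx -13730.0$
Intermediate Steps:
$z = \frac{3968064}{289}$ ($z = \left(11^{2} - \frac{65}{17}\right)^{2} = \left(121 - \frac{65}{17}\right)^{2} = \left(\frac{1992}{17}\right)^{2} = \frac{3968064}{289} \approx 13730.0$)
$- z = \left(-1\right) \frac{3968064}{289} = - \frac{3968064}{289}$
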